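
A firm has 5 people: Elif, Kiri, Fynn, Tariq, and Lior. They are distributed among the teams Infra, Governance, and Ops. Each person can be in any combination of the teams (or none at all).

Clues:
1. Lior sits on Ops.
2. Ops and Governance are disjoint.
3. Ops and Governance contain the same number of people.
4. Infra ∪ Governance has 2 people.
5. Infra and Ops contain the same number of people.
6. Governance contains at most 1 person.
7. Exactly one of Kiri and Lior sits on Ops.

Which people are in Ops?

Ops = {Lior}

From (1): Lior ∈ Ops.
(2) (disjoint): Lior ∉ Governance.
(7) (exactly one): Kiri ∉ Ops.
Suppose Elif ∈ Ops: no assignment then satisfies all the clues, so Elif ∉ Ops.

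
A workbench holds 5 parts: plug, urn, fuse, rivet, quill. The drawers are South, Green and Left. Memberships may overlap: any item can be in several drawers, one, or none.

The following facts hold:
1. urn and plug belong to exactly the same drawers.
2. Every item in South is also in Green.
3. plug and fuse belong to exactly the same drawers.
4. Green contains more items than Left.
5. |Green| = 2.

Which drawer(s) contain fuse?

fuse: none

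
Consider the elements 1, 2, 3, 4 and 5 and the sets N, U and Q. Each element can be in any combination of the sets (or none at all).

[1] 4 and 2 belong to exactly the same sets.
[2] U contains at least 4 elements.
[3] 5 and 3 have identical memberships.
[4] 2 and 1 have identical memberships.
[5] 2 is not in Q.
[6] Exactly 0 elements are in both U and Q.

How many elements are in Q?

0

From (5): 2 ∉ Q.
(1): 4 matches 2: 4 ∉ Q.
(4): 1 matches 2: 1 ∉ Q.
Suppose 1 ∉ U: no assignment then satisfies all the clues, so 1 ∈ U.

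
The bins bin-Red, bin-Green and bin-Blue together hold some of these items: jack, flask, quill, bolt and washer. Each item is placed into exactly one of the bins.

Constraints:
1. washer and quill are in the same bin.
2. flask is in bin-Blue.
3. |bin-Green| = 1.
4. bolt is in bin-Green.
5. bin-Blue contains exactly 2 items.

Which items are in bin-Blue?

From (2): flask ∈ bin-Blue.
From (4): bolt ∈ bin-Green.
(3): bin-Green already has 1, so the rest are out.
Suppose jack ∉ bin-Blue: no assignment then satisfies all the clues, so jack ∈ bin-Blue.

bin-Blue = {flask, jack}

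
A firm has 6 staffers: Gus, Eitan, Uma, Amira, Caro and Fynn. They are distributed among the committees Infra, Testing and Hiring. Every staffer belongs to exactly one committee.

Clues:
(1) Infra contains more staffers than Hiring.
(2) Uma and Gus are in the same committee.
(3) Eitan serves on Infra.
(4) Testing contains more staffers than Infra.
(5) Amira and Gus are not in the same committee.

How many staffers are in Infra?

2

From (3): Eitan ∈ Infra.
Suppose Gus ∈ Infra: no assignment then satisfies all the clues, so Gus ∉ Infra.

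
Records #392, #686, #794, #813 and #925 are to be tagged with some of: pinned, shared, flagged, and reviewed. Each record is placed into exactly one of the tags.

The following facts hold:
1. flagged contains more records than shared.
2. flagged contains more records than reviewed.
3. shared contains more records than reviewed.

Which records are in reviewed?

reviewed = {}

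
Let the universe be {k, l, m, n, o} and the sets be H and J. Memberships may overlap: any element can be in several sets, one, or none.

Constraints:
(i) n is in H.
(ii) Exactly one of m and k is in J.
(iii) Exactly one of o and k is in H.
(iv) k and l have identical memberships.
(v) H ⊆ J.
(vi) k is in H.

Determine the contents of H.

H = {k, l, n}

From (i): n ∈ H.
From (vi): k ∈ H.
(iii) (exactly one): o ∉ H.
(iv): l matches k: l ∈ H.
(v) with k ∈ H: k ∈ J.
(v) with l ∈ H: l ∈ J.
(v) with n ∈ H: n ∈ J.
(ii) (exactly one): m ∉ J.
(v) contrapositive: m ∉ H.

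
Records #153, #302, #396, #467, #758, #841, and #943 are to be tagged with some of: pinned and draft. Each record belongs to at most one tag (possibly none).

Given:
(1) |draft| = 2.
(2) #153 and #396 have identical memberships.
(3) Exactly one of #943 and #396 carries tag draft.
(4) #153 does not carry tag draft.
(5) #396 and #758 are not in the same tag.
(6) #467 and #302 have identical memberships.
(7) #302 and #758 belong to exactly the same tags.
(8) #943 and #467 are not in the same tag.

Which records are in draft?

draft = {#841, #943}

From (4): #153 ∉ draft.
(2): #396 matches #153: #396 ∉ draft.
(3) (exactly one): #943 ∈ draft.
(8): #467 ∉ draft.
(6): #302 matches #467: #302 ∉ draft.
(7): #758 matches #302: #758 ∉ draft.
(1): only 2 candidates remain for draft, so all are in.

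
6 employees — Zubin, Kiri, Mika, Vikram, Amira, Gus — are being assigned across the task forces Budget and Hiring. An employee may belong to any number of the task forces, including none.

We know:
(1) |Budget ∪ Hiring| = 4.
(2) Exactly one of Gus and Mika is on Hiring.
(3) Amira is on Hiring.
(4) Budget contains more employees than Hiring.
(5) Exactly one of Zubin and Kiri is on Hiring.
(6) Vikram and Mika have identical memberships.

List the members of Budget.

From (3): Amira ∈ Hiring.
Suppose Zubin ∉ Budget: no assignment then satisfies all the clues, so Zubin ∈ Budget.

Budget = {Amira, Gus, Kiri, Zubin}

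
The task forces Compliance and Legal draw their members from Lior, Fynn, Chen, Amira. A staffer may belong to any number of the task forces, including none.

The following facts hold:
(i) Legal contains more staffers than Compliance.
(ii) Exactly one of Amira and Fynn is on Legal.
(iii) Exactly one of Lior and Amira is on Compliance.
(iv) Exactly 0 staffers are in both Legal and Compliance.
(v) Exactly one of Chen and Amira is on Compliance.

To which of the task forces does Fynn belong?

Fynn: Legal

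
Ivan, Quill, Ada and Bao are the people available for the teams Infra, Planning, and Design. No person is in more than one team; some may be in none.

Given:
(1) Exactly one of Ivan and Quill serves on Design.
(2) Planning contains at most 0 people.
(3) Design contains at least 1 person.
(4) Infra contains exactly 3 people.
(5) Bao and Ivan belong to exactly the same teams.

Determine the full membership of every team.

(2): Planning already has 0, so the rest are out.
Suppose Ivan ∉ Infra: no assignment then satisfies all the clues, so Ivan ∈ Infra.

Infra = {Ada, Bao, Ivan}; Planning = {}; Design = {Quill}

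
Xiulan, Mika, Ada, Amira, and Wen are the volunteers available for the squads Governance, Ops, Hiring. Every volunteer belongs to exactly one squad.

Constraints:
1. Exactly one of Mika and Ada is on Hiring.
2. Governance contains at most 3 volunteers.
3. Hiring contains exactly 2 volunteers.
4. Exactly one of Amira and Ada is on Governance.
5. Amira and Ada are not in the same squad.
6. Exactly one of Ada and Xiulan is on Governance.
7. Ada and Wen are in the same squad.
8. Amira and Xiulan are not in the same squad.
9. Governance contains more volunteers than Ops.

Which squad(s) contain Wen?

Wen: Governance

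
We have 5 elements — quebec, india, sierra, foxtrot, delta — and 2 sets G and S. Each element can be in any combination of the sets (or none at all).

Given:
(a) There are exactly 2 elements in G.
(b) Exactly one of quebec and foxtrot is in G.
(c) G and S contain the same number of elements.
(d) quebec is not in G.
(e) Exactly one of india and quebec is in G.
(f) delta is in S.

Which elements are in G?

From (d): quebec ∉ G.
From (f): delta ∈ S.
(b) (exactly one): foxtrot ∈ G.
(e) (exactly one): india ∈ G.
(a): G already has 2, so the rest are out.

G = {foxtrot, india}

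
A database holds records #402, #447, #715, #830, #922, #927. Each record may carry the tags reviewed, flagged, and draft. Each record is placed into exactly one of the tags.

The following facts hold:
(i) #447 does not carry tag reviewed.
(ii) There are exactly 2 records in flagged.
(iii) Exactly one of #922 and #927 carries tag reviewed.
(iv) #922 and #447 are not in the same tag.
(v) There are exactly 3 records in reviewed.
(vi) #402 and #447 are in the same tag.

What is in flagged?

flagged = {#402, #447}

From (i): #447 ∉ reviewed.
(vi): #402 matches #447: #402 ∉ reviewed.
Suppose #402 ∉ flagged: no assignment then satisfies all the clues, so #402 ∈ flagged.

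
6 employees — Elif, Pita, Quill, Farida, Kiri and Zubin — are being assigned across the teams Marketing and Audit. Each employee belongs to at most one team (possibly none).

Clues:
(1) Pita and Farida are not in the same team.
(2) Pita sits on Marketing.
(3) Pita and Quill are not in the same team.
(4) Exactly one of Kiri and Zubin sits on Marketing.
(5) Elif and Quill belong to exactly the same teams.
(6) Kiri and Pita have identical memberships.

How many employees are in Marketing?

2

From (2): Pita ∈ Marketing.
(1): Farida ∉ Marketing.
(3): Quill ∉ Marketing.
(5): Elif matches Quill: Elif ∉ Marketing.
(6): Kiri matches Pita: Kiri ∈ Marketing.
(4) (exactly one): Zubin ∉ Marketing.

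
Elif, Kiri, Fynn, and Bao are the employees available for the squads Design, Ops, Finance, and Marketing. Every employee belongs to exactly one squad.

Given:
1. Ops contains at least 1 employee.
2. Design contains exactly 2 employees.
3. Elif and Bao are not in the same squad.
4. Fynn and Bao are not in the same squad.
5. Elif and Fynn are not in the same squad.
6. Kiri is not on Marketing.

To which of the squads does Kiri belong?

From (6): Kiri ∉ Marketing.
Suppose Kiri ∉ Design: no assignment then satisfies all the clues, so Kiri ∈ Design.

Kiri: Design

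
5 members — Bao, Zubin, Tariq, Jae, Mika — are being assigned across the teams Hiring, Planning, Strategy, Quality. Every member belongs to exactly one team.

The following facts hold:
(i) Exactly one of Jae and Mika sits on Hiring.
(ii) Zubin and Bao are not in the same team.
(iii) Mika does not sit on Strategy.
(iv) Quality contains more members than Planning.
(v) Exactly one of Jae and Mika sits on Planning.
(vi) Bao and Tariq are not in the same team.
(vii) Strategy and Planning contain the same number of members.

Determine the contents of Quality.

Quality = {Tariq, Zubin}

From (iii): Mika ∉ Strategy.
Suppose Bao ∈ Quality: no assignment then satisfies all the clues, so Bao ∉ Quality.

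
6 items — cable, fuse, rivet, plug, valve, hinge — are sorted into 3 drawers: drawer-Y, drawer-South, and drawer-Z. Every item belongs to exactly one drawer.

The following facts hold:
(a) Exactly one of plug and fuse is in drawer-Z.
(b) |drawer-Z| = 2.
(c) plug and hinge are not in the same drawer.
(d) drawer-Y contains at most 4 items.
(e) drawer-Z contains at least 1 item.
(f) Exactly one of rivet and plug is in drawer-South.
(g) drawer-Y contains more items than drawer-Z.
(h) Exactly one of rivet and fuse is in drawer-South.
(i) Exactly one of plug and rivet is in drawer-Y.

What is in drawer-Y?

drawer-Y = {cable, plug, valve}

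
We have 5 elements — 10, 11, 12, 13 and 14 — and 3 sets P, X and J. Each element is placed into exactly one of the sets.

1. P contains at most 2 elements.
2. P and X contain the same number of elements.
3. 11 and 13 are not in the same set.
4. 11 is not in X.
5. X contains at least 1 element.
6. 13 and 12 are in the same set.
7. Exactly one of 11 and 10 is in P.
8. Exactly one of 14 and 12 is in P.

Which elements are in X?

X = {12, 13}

From (4): 11 ∉ X.
Suppose 10 ∈ X: no assignment then satisfies all the clues, so 10 ∉ X.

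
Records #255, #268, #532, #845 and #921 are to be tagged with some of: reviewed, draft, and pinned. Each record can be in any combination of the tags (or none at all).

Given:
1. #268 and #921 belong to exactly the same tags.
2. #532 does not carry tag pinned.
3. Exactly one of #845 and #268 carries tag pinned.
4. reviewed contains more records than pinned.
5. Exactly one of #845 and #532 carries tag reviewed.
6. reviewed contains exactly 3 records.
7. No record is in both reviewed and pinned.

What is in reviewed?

From (2): #532 ∉ pinned.
Suppose #255 ∈ reviewed: no assignment then satisfies all the clues, so #255 ∉ reviewed.

reviewed = {#268, #532, #921}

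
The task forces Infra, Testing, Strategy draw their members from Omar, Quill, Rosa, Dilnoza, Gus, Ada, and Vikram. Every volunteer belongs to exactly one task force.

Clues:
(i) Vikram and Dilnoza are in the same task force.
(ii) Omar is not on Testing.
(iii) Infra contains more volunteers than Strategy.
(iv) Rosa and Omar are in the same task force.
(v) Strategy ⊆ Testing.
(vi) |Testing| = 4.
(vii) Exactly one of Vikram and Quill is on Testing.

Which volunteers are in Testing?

Testing = {Ada, Dilnoza, Gus, Vikram}

From (ii): Omar ∉ Testing.
(iv): Rosa matches Omar: Rosa ∉ Testing.
(v) contrapositive: Omar ∉ Strategy.
(v) contrapositive: Rosa ∉ Strategy.
Only one task force left: Omar ∈ Infra.
Only one task force left: Rosa ∈ Infra.
Suppose Quill ∈ Testing: no assignment then satisfies all the clues, so Quill ∉ Testing.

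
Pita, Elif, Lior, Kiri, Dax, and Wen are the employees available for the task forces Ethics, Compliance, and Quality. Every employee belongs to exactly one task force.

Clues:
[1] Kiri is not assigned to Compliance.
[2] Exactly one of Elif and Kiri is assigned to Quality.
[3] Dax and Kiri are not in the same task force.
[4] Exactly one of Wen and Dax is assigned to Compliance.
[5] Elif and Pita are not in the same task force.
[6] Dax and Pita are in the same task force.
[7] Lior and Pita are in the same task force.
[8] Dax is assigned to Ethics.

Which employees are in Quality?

Quality = {Kiri}

From (1): Kiri ∉ Compliance.
From (8): Dax ∈ Ethics.
(3): Kiri ∉ Ethics.
(4) (exactly one): Wen ∈ Compliance.
(6): Pita matches Dax: Pita ∈ Ethics.
(7): Lior matches Pita: Lior ∈ Ethics.
Only one task force left: Kiri ∈ Quality.
(2) (exactly one): Elif ∉ Quality.
(5): Elif ∉ Ethics.
Only one task force left: Elif ∈ Compliance.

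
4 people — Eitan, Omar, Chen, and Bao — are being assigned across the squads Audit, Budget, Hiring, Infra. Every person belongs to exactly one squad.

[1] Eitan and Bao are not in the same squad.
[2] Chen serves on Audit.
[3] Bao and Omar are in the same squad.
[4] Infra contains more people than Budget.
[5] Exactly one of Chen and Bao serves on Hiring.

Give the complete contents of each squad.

From (2): Chen ∈ Audit.
(5) (exactly one): Bao ∈ Hiring.
(1): Eitan ∉ Hiring.
(3): Omar matches Bao: Omar ∉ Audit.
(3): Omar matches Bao: Omar ∉ Budget.
(3): Omar matches Bao: Omar ∈ Hiring.
Suppose Eitan ∈ Audit: no assignment then satisfies all the clues, so Eitan ∉ Audit.

Audit = {Chen}; Budget = {}; Hiring = {Bao, Omar}; Infra = {Eitan}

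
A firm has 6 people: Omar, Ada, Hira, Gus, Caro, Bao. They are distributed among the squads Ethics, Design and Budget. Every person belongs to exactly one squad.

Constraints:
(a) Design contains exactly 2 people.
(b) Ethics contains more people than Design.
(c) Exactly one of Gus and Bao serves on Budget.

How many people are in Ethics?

3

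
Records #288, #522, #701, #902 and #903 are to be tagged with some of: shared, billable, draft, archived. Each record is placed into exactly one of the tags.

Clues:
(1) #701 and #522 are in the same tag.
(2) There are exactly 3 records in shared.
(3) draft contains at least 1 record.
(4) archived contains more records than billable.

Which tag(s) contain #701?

#701: shared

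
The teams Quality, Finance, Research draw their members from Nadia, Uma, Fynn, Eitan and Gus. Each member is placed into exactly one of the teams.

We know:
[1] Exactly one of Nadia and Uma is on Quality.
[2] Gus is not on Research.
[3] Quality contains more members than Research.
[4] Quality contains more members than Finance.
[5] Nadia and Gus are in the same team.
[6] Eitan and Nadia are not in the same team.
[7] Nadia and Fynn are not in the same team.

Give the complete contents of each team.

Quality = {Eitan, Fynn, Uma}; Finance = {Gus, Nadia}; Research = {}

From (2): Gus ∉ Research.
(5): Nadia matches Gus: Nadia ∉ Research.
Suppose Nadia ∈ Quality: no assignment then satisfies all the clues, so Nadia ∉ Quality.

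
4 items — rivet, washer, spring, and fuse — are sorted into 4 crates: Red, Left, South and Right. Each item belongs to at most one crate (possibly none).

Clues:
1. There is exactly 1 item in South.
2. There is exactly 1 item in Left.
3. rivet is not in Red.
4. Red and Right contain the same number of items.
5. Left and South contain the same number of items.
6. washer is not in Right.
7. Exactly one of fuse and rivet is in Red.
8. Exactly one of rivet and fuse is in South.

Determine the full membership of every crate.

Red = {fuse}; Left = {washer}; South = {rivet}; Right = {spring}

From (3): rivet ∉ Red.
From (6): washer ∉ Right.
(7) (exactly one): fuse ∈ Red.
(8) (exactly one): rivet ∈ South.
(1): South already has 1, so the rest are out.
Suppose washer ∈ Red: no assignment then satisfies all the clues, so washer ∉ Red.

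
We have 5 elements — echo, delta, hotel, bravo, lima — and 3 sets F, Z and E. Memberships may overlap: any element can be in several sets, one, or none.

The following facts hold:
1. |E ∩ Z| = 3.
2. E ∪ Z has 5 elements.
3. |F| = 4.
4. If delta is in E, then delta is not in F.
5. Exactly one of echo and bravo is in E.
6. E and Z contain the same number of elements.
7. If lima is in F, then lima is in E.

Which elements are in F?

F = {bravo, echo, hotel, lima}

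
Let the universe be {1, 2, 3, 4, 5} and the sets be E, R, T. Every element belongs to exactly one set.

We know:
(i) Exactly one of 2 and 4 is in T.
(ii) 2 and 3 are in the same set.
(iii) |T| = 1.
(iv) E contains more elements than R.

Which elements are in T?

T = {4}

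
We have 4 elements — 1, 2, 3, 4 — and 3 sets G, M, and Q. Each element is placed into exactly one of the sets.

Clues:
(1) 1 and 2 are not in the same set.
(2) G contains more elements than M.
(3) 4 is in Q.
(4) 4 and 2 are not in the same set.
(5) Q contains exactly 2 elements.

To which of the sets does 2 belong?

From (3): 4 ∈ Q.
(4): 2 ∉ Q.
Suppose 2 ∉ G: no assignment then satisfies all the clues, so 2 ∈ G.

2: G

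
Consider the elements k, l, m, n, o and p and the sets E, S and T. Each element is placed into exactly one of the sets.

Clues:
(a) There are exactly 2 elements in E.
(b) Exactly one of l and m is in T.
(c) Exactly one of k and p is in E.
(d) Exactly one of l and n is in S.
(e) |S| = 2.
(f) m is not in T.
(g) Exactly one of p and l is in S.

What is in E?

E = {k, m}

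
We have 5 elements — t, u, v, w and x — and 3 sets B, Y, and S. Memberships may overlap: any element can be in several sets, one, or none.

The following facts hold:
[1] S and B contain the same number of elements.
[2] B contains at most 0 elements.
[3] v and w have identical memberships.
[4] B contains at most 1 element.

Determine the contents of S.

S = {}

(2): B already has 0, so the rest are out.
Suppose t ∈ S: no assignment then satisfies all the clues, so t ∉ S.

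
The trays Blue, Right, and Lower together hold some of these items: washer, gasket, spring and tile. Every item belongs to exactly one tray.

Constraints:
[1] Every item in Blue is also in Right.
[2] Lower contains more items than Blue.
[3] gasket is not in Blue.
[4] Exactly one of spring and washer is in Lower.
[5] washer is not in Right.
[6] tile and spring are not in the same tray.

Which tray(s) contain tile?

From (3): gasket ∉ Blue.
From (5): washer ∉ Right.
(1) contrapositive: washer ∉ Blue.
Only one tray left: washer ∈ Lower.
(4) (exactly one): spring ∉ Lower.
Suppose tile ∈ Blue: no assignment then satisfies all the clues, so tile ∉ Blue.

tile: Lower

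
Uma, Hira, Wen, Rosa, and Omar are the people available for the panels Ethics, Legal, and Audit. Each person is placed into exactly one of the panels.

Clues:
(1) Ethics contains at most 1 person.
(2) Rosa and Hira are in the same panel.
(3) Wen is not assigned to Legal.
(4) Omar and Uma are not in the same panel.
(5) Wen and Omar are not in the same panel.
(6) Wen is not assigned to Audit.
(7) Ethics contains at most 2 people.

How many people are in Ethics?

From (3): Wen ∉ Legal.
From (6): Wen ∉ Audit.
Only one panel left: Wen ∈ Ethics.
(1): Ethics already has 1, so the rest are out.

1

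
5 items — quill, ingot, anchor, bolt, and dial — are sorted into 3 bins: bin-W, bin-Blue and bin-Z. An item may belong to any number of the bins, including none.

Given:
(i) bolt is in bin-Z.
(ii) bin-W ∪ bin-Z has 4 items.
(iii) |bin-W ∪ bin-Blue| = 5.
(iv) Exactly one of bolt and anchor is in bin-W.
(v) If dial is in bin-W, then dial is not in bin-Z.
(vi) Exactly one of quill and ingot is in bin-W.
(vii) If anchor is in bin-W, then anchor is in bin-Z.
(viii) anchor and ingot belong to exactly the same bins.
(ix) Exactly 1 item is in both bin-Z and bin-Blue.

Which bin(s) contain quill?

quill: bin-Blue

From (i): bolt ∈ bin-Z.
Suppose quill ∈ bin-W: no assignment then satisfies all the clues, so quill ∉ bin-W.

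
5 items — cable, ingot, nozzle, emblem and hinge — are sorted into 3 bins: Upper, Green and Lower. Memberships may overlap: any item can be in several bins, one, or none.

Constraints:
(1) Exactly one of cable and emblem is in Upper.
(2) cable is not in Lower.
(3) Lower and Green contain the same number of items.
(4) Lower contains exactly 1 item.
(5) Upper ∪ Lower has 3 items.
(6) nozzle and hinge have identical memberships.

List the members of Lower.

Lower = {emblem}

From (2): cable ∉ Lower.
Suppose ingot ∈ Lower: no assignment then satisfies all the clues, so ingot ∉ Lower.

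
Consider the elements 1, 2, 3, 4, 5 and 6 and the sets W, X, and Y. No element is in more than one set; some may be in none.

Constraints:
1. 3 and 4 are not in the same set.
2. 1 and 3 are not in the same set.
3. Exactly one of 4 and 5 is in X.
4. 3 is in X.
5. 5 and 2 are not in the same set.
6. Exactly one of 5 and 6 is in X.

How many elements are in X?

From (4): 3 ∈ X.
(1): 4 ∉ X.
(2): 1 ∉ X.
(3) (exactly one): 5 ∈ X.
(5): 2 ∉ X.
(6) (exactly one): 6 ∉ X.

2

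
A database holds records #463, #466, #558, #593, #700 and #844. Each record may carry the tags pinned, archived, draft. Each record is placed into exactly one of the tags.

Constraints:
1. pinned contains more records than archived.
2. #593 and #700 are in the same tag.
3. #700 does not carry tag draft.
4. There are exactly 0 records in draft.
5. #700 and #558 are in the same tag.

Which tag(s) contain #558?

From (3): #700 ∉ draft.
(2): #593 matches #700: #593 ∉ draft.
(4): draft already has 0, so the rest are out.
Suppose #558 ∉ pinned: no assignment then satisfies all the clues, so #558 ∈ pinned.

#558: pinned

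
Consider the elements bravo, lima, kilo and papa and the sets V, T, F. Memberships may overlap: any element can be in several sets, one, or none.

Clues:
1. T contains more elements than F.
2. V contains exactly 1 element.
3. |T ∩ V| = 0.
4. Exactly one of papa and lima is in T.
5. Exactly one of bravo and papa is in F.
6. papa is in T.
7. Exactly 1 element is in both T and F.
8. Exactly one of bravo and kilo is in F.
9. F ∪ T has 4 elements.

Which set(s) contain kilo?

From (6): papa ∈ T.
(4) (exactly one): lima ∉ T.
Suppose kilo ∈ V: no assignment then satisfies all the clues, so kilo ∉ V.

kilo: T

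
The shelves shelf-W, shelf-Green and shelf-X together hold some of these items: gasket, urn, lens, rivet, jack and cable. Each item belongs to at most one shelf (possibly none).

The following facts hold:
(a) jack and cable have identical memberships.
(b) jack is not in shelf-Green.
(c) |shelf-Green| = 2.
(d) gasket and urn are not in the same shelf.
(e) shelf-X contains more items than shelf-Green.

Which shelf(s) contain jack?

jack: shelf-X

From (b): jack ∉ shelf-Green.
(a): cable matches jack: cable ∉ shelf-Green.
Suppose jack ∈ shelf-W: no assignment then satisfies all the clues, so jack ∉ shelf-W.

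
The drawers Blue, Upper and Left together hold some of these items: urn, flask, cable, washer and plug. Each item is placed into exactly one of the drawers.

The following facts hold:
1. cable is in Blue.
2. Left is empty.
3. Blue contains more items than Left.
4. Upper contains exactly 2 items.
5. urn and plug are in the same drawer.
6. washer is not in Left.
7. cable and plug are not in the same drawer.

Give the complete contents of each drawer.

From (1): cable ∈ Blue.
From (6): washer ∉ Left.
(2): Left already has 0, so the rest are out.
(7): plug ∉ Blue.
Only one drawer left: plug ∈ Upper.
(5): urn matches plug: urn ∉ Blue.
(5): urn matches plug: urn ∈ Upper.
(4): Upper already has 2, so the rest are out.
Only one drawer left: flask ∈ Blue.
Only one drawer left: washer ∈ Blue.

Blue = {cable, flask, washer}; Upper = {plug, urn}; Left = {}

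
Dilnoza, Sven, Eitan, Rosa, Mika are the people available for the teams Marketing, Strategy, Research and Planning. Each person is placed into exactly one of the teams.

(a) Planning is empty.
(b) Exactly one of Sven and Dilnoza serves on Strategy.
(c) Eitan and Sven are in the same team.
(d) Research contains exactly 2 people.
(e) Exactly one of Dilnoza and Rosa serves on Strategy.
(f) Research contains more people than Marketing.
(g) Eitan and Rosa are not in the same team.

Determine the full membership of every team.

Marketing = {Rosa}; Strategy = {Dilnoza, Mika}; Research = {Eitan, Sven}; Planning = {}

(a): Planning already has 0, so the rest are out.
Suppose Dilnoza ∈ Marketing: no assignment then satisfies all the clues, so Dilnoza ∉ Marketing.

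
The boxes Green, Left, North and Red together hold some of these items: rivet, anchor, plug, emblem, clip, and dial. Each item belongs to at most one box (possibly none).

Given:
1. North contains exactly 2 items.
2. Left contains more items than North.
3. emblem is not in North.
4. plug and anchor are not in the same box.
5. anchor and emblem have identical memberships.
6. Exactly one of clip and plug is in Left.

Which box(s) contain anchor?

anchor: Left

From (3): emblem ∉ North.
(5): anchor matches emblem: anchor ∉ North.
Suppose anchor ∈ Green: no assignment then satisfies all the clues, so anchor ∉ Green.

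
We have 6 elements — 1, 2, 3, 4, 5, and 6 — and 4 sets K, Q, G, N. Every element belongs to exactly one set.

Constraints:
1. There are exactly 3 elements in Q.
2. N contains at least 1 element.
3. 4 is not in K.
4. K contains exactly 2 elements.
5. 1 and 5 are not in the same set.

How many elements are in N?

1

From (3): 4 ∉ K.
Suppose 1 ∈ G: no assignment then satisfies all the clues, so 1 ∉ G.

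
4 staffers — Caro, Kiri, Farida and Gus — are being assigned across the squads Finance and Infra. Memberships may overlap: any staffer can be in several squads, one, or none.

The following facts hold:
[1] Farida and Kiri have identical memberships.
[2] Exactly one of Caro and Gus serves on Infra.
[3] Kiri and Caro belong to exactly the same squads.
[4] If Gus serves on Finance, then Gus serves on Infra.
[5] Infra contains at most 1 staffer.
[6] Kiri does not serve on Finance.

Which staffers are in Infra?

Infra = {Gus}

From (6): Kiri ∉ Finance.
(1): Farida matches Kiri: Farida ∉ Finance.
(3): Caro matches Kiri: Caro ∉ Finance.
Suppose Caro ∈ Infra: no assignment then satisfies all the clues, so Caro ∉ Infra.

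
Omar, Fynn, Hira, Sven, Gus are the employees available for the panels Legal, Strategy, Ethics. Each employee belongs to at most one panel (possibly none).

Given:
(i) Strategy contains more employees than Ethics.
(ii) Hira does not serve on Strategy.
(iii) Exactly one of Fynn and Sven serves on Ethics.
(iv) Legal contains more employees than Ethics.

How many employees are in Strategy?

2

From (ii): Hira ∉ Strategy.
Suppose Omar ∈ Ethics: no assignment then satisfies all the clues, so Omar ∉ Ethics.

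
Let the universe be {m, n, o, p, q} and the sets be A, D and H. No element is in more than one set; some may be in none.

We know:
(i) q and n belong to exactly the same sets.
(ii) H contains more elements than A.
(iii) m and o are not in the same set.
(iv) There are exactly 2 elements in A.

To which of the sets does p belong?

p: A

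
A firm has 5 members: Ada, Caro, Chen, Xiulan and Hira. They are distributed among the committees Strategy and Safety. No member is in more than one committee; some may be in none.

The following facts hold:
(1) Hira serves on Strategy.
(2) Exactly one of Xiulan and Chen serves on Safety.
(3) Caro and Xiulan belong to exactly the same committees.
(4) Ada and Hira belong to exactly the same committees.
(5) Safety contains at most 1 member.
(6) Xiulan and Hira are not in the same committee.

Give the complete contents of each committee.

Strategy = {Ada, Hira}; Safety = {Chen}

From (1): Hira ∈ Strategy.
(4): Ada matches Hira: Ada ∈ Strategy.
(6): Xiulan ∉ Strategy.
(3): Caro matches Xiulan: Caro ∉ Strategy.
Suppose Caro ∈ Safety: no assignment then satisfies all the clues, so Caro ∉ Safety.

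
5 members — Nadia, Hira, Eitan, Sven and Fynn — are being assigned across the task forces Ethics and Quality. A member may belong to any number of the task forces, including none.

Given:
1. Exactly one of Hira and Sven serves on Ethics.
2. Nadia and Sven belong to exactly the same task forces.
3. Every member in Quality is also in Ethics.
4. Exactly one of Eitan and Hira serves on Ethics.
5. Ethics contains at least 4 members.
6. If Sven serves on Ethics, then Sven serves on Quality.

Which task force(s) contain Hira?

Hira: none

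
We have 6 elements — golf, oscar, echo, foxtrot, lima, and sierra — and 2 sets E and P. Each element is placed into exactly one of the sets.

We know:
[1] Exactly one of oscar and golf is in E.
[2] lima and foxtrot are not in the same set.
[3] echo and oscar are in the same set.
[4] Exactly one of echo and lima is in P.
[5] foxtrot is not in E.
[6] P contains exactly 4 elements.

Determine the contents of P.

P = {echo, foxtrot, oscar, sierra}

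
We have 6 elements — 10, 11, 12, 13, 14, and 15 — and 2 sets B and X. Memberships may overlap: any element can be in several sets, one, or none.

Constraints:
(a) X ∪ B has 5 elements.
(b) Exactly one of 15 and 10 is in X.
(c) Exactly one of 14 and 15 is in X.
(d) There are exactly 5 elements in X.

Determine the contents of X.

X = {10, 11, 12, 13, 14}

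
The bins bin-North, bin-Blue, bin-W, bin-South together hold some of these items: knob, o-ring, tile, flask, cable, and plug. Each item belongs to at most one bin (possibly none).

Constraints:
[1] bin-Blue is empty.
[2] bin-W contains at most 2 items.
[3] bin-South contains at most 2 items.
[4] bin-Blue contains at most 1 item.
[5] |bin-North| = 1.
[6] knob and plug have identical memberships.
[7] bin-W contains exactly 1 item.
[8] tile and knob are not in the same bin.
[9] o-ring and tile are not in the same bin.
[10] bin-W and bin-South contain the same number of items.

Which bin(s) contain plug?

(1): bin-Blue already has 0, so the rest are out.
Suppose plug ∈ bin-North: no assignment then satisfies all the clues, so plug ∉ bin-North.

plug: none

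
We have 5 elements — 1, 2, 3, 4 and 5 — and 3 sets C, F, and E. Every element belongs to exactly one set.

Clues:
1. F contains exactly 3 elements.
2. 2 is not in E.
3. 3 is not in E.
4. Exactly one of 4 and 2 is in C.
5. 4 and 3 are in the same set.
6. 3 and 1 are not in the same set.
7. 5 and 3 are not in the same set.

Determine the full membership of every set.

From (2): 2 ∉ E.
From (3): 3 ∉ E.
(5): 4 matches 3: 4 ∉ E.
Suppose 1 ∈ C: no assignment then satisfies all the clues, so 1 ∉ C.

C = {3, 4}; F = {1, 2, 5}; E = {}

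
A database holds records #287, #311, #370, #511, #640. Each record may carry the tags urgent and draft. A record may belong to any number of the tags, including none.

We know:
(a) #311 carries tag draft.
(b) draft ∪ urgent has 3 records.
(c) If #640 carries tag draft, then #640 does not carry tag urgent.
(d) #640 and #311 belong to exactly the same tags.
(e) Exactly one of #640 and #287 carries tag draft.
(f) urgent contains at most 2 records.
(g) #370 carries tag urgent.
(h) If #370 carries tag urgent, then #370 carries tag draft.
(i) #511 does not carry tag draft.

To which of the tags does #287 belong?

From (a): #311 ∈ draft.
From (g): #370 ∈ urgent.
From (i): #511 ∉ draft.
(d): #640 matches #311: #640 ∈ draft.
(e) (exactly one): #287 ∉ draft.
(h): #370 ∈ draft.
(c): #640 ∉ urgent.
(d): #311 matches #640: #311 ∉ urgent.
Suppose #287 ∈ urgent: no assignment then satisfies all the clues, so #287 ∉ urgent.

#287: none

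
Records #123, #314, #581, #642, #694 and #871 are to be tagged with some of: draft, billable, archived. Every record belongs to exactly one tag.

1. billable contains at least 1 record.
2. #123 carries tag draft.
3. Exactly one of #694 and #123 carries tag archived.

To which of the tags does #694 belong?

From (2): #123 ∈ draft.
(3) (exactly one): #694 ∈ archived.

#694: archived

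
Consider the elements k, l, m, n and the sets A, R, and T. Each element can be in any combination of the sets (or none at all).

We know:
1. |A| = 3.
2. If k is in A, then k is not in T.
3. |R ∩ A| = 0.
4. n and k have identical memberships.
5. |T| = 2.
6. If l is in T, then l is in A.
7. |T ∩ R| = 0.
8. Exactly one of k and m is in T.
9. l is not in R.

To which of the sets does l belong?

l: A, T

From (9): l ∉ R.
Suppose l ∉ A: no assignment then satisfies all the clues, so l ∈ A.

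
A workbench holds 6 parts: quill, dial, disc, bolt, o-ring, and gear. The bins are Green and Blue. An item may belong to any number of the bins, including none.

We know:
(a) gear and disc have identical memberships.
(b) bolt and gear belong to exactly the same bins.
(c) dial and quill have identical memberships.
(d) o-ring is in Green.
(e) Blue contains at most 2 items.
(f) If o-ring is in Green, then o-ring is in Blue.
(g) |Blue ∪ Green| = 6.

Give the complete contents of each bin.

Green = {bolt, dial, disc, gear, o-ring, quill}; Blue = {o-ring}

From (d): o-ring ∈ Green.
(f): o-ring ∈ Blue.
Suppose quill ∉ Green: no assignment then satisfies all the clues, so quill ∈ Green.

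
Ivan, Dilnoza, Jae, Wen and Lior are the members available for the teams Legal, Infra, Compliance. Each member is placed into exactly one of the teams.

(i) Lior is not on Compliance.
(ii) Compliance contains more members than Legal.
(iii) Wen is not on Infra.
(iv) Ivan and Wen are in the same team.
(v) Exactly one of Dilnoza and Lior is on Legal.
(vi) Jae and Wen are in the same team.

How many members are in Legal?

From (i): Lior ∉ Compliance.
From (iii): Wen ∉ Infra.
(iv): Ivan matches Wen: Ivan ∉ Infra.
(vi): Jae matches Wen: Jae ∉ Infra.
Suppose Ivan ∈ Legal: no assignment then satisfies all the clues, so Ivan ∉ Legal.

1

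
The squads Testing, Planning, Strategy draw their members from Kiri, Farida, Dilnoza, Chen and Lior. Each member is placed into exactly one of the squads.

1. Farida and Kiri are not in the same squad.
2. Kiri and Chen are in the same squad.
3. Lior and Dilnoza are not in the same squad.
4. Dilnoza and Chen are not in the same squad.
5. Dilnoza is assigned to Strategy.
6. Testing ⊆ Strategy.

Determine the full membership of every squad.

Testing = {}; Planning = {Chen, Kiri, Lior}; Strategy = {Dilnoza, Farida}

From (5): Dilnoza ∈ Strategy.
(3): Lior ∉ Strategy.
(4): Chen ∉ Strategy.
(6) contrapositive: Chen ∉ Testing.
(6) contrapositive: Lior ∉ Testing.
Only one squad left: Chen ∈ Planning.
Only one squad left: Lior ∈ Planning.
(2): Kiri matches Chen: Kiri ∉ Testing.
(2): Kiri matches Chen: Kiri ∈ Planning.
(1): Farida ∉ Planning.
Suppose Farida ∈ Testing: no assignment then satisfies all the clues, so Farida ∉ Testing.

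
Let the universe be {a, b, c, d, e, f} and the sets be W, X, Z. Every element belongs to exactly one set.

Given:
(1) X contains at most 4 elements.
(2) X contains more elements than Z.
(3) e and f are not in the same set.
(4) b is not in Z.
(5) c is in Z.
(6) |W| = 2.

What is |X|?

3

From (4): b ∉ Z.
From (5): c ∈ Z.
Suppose a ∈ Z: no assignment then satisfies all the clues, so a ∉ Z.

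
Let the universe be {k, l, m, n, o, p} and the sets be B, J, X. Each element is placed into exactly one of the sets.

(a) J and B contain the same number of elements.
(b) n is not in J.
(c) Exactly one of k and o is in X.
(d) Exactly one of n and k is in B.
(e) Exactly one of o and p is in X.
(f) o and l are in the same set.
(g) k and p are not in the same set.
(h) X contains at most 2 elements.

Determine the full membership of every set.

B = {n, p}; J = {k, m}; X = {l, o}

From (b): n ∉ J.
Suppose k ∈ B: no assignment then satisfies all the clues, so k ∉ B.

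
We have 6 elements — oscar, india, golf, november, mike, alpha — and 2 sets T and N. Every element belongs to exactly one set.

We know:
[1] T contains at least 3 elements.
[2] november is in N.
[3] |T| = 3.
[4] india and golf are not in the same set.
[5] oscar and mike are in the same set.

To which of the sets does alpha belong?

alpha: N

From (2): november ∈ N.
Suppose alpha ∈ T: no assignment then satisfies all the clues, so alpha ∉ T.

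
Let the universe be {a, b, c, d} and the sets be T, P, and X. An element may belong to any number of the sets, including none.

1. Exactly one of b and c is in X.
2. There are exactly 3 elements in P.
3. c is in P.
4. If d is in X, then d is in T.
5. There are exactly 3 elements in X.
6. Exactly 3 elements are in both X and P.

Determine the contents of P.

P = {a, c, d}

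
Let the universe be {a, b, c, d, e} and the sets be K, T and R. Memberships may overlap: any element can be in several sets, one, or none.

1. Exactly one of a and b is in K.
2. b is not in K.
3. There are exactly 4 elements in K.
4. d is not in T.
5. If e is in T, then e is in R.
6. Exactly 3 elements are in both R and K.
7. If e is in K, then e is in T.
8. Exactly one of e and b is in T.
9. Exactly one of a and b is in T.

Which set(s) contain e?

From (2): b ∉ K.
From (4): d ∉ T.
(1) (exactly one): a ∈ K.
(3): only 4 candidates remain for K, so all are in.
(7): e ∈ T.
(8) (exactly one): b ∉ T.
(9) (exactly one): a ∈ T.
(5): e ∈ R.

e: K, R, T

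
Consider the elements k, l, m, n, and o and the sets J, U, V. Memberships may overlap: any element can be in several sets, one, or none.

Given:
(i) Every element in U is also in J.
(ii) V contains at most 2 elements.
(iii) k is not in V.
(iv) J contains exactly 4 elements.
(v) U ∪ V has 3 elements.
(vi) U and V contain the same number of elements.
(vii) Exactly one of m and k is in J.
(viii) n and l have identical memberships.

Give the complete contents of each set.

From (iii): k ∉ V.
Suppose k ∉ J: no assignment then satisfies all the clues, so k ∈ J.

J = {k, l, n, o}; U = {k, o}; V = {m, o}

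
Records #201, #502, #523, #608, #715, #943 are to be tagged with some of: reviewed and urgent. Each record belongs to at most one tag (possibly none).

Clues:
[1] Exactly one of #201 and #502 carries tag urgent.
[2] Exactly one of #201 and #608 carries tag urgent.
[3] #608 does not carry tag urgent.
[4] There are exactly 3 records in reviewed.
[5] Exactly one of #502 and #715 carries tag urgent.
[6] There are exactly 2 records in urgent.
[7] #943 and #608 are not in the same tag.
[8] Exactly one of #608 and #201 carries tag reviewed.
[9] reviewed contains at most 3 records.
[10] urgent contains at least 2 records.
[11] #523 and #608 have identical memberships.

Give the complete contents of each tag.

From (3): #608 ∉ urgent.
(2) (exactly one): #201 ∈ urgent.
(8) (exactly one): #608 ∈ reviewed.
(11): #523 matches #608: #523 ∈ reviewed.
(1) (exactly one): #502 ∉ urgent.
(5) (exactly one): #715 ∈ urgent.
(6): urgent already has 2, so the rest are out.
(7): #943 ∉ reviewed.
(4): only 3 candidates remain for reviewed, so all are in.

reviewed = {#502, #523, #608}; urgent = {#201, #715}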